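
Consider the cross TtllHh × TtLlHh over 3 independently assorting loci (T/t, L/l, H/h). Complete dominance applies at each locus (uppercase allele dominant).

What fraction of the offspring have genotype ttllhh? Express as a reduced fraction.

TtllHh gametes: TlH×2, Tlh×2, tlH×2, tlh×2
TtLlHh gametes: TLH×1, TLh×1, TlH×1, Tlh×1, tLH×1, tLh×1, tlH×1, tlh×1
TtllHh×TtLlHh grid (8·8=64): TTLlHH=2 TTLlHh=4 TTLlhh=2 TTllHH=2 TTllHh=4 TTllhh=2 TtLlHH=4 TtLlHh=8 TtLlhh=4 TtllHH=4 TtllHh=8 Ttllhh=4 ttLlHH=2 ttLlHh=4 ttLlhh=2 ttllHH=2 ttllHh=4 ttllhh=2
ttllhh hits 2/64; gcd=2; 2÷2/64÷2 = 1/32

P(ttllhh) = 1/32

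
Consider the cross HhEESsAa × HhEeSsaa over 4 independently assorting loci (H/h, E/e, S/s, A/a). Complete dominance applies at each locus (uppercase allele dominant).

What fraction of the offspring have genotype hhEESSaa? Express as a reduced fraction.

P(hhEESSaa) = 1/64

HhEESsAa gametes: HESA×2, HESa×2, HEsA×2, HEsa×2, hESA×2, hESa×2, hEsA×2, hEsa×2
HhEeSsaa gametes: HESa×2, HEsa×2, HeSa×2, Hesa×2, hESa×2, hEsa×2, heSa×2, hesa×2
HhEESsAa×HhEeSsaa grid (16·16=256): HHEESSAa=4 HHEESSaa=4 HHEESsAa=8 HHEESsaa=8 HHEEssAa=4 HHEEssaa=4 HHEeSSAa=4 HHEeSSaa=4 HHEeSsAa=8 HHEeSsaa=8 HHEessAa=4 HHEessaa=4 HhEESSAa=8 HhEESSaa=8 HhEESsAa=16 HhEESsaa=16 HhEEssAa=8 HhEEssaa=8 HhEeSSAa=8 HhEeSSaa=8 HhEeSsAa=16 HhEeSsaa=16 HhEessAa=8 HhEessaa=8 hhEESSAa=4 hhEESSaa=4 hhEESsAa=8 hhEESsaa=8 hhEEssAa=4 hhEEssaa=4 hhEeSSAa=4 hhEeSSaa=4 hhEeSsAa=8 hhEeSsaa=8 hhEessAa=4 hhEessaa=4
hhEESSaa hits 4/256; gcd=4; 4÷4/256÷4 = 1/64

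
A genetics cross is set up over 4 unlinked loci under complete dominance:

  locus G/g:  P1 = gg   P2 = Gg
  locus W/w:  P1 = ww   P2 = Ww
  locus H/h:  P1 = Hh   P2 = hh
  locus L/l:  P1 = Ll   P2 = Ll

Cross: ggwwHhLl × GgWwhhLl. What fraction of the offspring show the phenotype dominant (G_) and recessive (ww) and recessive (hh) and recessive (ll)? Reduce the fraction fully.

ggwwHhLl gametes: gwHL×4, gwHl×4, gwhL×4, gwhl×4
GgWwhhLl gametes: GWhL×2, GWhl×2, GwhL×2, Gwhl×2, gWhL×2, gWhl×2, gwhL×2, gwhl×2
ggwwHhLl×GgWwhhLl grid (16·16=256): GgWwHhLL=8 GgWwHhLl=16 GgWwHhll=8 GgWwhhLL=8 GgWwhhLl=16 GgWwhhll=8 GgwwHhLL=8 GgwwHhLl=16 GgwwHhll=8 GgwwhhLL=8 GgwwhhLl=16 Ggwwhhll=8 ggWwHhLL=8 ggWwHhLl=16 ggWwHhll=8 ggWwhhLL=8 ggWwhhLl=16 ggWwhhll=8 ggwwHhLL=8 ggwwHhLl=16 ggwwHhll=8 ggwwhhLL=8 ggwwhhLl=16 ggwwhhll=8
G_ ww hh ll hits 8/256; gcd=8; 8÷8/256÷8 = 1/32

P(G_ ww hh ll) = 1/32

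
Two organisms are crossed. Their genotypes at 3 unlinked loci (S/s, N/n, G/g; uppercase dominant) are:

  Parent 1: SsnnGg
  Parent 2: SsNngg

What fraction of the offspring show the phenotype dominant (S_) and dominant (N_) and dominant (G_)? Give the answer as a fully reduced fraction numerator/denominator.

SsnnGg gametes: SnG×2, Sng×2, snG×2, sng×2
SsNngg gametes: SNg×2, Sng×2, sNg×2, sng×2
SsnnGg×SsNngg grid (8·8=64): SSNnGg=4 SSNngg=4 SSnnGg=4 SSnngg=4 SsNnGg=8 SsNngg=8 SsnnGg=8 Ssnngg=8 ssNnGg=4 ssNngg=4 ssnnGg=4 ssnngg=4
S_ N_ G_ hits 12/64; gcd=4; 12÷4/64÷4 = 3/16

P(S_ N_ G_) = 3/16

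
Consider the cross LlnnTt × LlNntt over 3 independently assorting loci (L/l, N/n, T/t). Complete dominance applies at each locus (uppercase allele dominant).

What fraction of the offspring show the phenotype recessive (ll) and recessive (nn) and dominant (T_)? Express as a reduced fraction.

P(ll nn T_) = 1/16

LlnnTt gametes: LnT×2, Lnt×2, lnT×2, lnt×2
LlNntt gametes: LNt×2, Lnt×2, lNt×2, lnt×2
LlnnTt×LlNntt grid (8·8=64): LLNnTt=4 LLNntt=4 LLnnTt=4 LLnntt=4 LlNnTt=8 LlNntt=8 LlnnTt=8 Llnntt=8 llNnTt=4 llNntt=4 llnnTt=4 llnntt=4
ll nn T_ hits 4/64; gcd=4; 4÷4/64÷4 = 1/16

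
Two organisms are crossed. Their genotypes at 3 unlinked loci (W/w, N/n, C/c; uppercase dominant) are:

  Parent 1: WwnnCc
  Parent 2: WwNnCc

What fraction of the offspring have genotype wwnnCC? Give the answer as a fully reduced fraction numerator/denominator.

P(wwnnCC) = 1/32

WwnnCc gametes: WnC×2, Wnc×2, wnC×2, wnc×2
WwNnCc gametes: WNC×1, WNc×1, WnC×1, Wnc×1, wNC×1, wNc×1, wnC×1, wnc×1
WwnnCc×WwNnCc grid (8·8=64): WWNnCC=2 WWNnCc=4 WWNncc=2 WWnnCC=2 WWnnCc=4 WWnncc=2 WwNnCC=4 WwNnCc=8 WwNncc=4 WwnnCC=4 WwnnCc=8 Wwnncc=4 wwNnCC=2 wwNnCc=4 wwNncc=2 wwnnCC=2 wwnnCc=4 wwnncc=2
wwnnCC hits 2/64; gcd=2; 2÷2/64÷2 = 1/32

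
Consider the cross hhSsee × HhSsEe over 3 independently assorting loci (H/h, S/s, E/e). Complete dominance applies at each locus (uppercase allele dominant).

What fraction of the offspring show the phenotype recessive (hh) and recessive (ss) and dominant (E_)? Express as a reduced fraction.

hhSsee gametes: hSe×4, hse×4
HhSsEe gametes: HSE×1, HSe×1, HsE×1, Hse×1, hSE×1, hSe×1, hsE×1, hse×1
hhSsee×HhSsEe grid (8·8=64): HhSSEe=4 HhSSee=4 HhSsEe=8 HhSsee=8 HhssEe=4 Hhssee=4 hhSSEe=4 hhSSee=4 hhSsEe=8 hhSsee=8 hhssEe=4 hhssee=4
hh ss E_ hits 4/64; gcd=4; 4÷4/64÷4 = 1/16

P(hh ss E_) = 1/16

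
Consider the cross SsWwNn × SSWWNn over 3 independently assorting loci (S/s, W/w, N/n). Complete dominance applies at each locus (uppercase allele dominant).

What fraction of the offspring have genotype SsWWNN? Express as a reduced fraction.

P(SsWWNN) = 1/16

SsWwNn gametes: SWN×1, SWn×1, SwN×1, Swn×1, sWN×1, sWn×1, swN×1, swn×1
SSWWNn gametes: SWN×4, SWn×4
SsWwNn×SSWWNn grid (8·8=64): SSWWNN=4 SSWWNn=8 SSWWnn=4 SSWwNN=4 SSWwNn=8 SSWwnn=4 SsWWNN=4 SsWWNn=8 SsWWnn=4 SsWwNN=4 SsWwNn=8 SsWwnn=4
SsWWNN hits 4/64; gcd=4; 4÷4/64÷4 = 1/16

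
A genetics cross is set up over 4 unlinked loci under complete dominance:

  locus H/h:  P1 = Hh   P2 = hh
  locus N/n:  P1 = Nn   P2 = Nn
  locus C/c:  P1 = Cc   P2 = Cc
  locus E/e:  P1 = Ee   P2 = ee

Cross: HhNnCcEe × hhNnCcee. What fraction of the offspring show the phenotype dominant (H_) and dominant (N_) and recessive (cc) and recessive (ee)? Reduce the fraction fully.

P(H_ N_ cc ee) = 3/64

HhNnCcEe gametes: HNCE×1, HNCe×1, HNcE×1, HNce×1, HnCE×1, HnCe×1, HncE×1, Hnce×1, hNCE×1, hNCe×1, hNcE×1, hNce×1, hnCE×1, hnCe×1, hncE×1, hnce×1
hhNnCcee gametes: hNCe×4, hNce×4, hnCe×4, hnce×4
HhNnCcEe×hhNnCcee grid (16·16=256): HhNNCCEe=4 HhNNCCee=4 HhNNCcEe=8 HhNNCcee=8 HhNNccEe=4 HhNNccee=4 HhNnCCEe=8 HhNnCCee=8 HhNnCcEe=16 HhNnCcee=16 HhNnccEe=8 HhNnccee=8 HhnnCCEe=4 HhnnCCee=4 HhnnCcEe=8 HhnnCcee=8 HhnnccEe=4 Hhnnccee=4 hhNNCCEe=4 hhNNCCee=4 hhNNCcEe=8 hhNNCcee=8 hhNNccEe=4 hhNNccee=4 hhNnCCEe=8 hhNnCCee=8 hhNnCcEe=16 hhNnCcee=16 hhNnccEe=8 hhNnccee=8 hhnnCCEe=4 hhnnCCee=4 hhnnCcEe=8 hhnnCcee=8 hhnnccEe=4 hhnnccee=4
H_ N_ cc ee hits 12/256; gcd=4; 12÷4/256÷4 = 3/64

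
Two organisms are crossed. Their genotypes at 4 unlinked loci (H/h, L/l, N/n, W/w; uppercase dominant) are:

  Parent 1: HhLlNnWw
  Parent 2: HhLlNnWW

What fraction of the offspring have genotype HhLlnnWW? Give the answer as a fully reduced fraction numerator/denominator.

HhLlNnWw gametes: HLNW×1, HLNw×1, HLnW×1, HLnw×1, HlNW×1, HlNw×1, HlnW×1, Hlnw×1, hLNW×1, hLNw×1, hLnW×1, hLnw×1, hlNW×1, hlNw×1, hlnW×1, hlnw×1
HhLlNnWW gametes: HLNW×2, HLnW×2, HlNW×2, HlnW×2, hLNW×2, hLnW×2, hlNW×2, hlnW×2
HhLlNnWw×HhLlNnWW grid (16·16=256): HHLLNNWW=2 HHLLNNWw=2 HHLLNnWW=4 HHLLNnWw=4 HHLLnnWW=2 HHLLnnWw=2 HHLlNNWW=4 HHLlNNWw=4 HHLlNnWW=8 HHLlNnWw=8 HHLlnnWW=4 HHLlnnWw=4 HHllNNWW=2 HHllNNWw=2 HHllNnWW=4 HHllNnWw=4 HHllnnWW=2 HHllnnWw=2 HhLLNNWW=4 HhLLNNWw=4 HhLLNnWW=8 HhLLNnWw=8 HhLLnnWW=4 HhLLnnWw=4 HhLlNNWW=8 HhLlNNWw=8 HhLlNnWW=16 HhLlNnWw=16 HhLlnnWW=8 HhLlnnWw=8 HhllNNWW=4 HhllNNWw=4 HhllNnWW=8 HhllNnWw=8 HhllnnWW=4 HhllnnWw=4 hhLLNNWW=2 hhLLNNWw=2 hhLLNnWW=4 hhLLNnWw=4 hhLLnnWW=2 hhLLnnWw=2 hhLlNNWW=4 hhLlNNWw=4 hhLlNnWW=8 hhLlNnWw=8 hhLlnnWW=4 hhLlnnWw=4 hhllNNWW=2 hhllNNWw=2 hhllNnWW=4 hhllNnWw=4 hhllnnWW=2 hhllnnWw=2
HhLlnnWW hits 8/256; gcd=8; 8÷8/256÷8 = 1/32

P(HhLlnnWW) = 1/32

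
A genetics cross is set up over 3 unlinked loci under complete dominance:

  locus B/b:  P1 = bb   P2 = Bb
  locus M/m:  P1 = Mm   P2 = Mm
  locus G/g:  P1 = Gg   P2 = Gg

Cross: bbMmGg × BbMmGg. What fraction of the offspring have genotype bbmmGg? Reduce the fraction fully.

P(bbmmGg) = 1/16

bbMmGg gametes: bMG×2, bMg×2, bmG×2, bmg×2
BbMmGg gametes: BMG×1, BMg×1, BmG×1, Bmg×1, bMG×1, bMg×1, bmG×1, bmg×1
bbMmGg×BbMmGg grid (8·8=64): BbMMGG=2 BbMMGg=4 BbMMgg=2 BbMmGG=4 BbMmGg=8 BbMmgg=4 BbmmGG=2 BbmmGg=4 Bbmmgg=2 bbMMGG=2 bbMMGg=4 bbMMgg=2 bbMmGG=4 bbMmGg=8 bbMmgg=4 bbmmGG=2 bbmmGg=4 bbmmgg=2
bbmmGg hits 4/64; gcd=4; 4÷4/64÷4 = 1/16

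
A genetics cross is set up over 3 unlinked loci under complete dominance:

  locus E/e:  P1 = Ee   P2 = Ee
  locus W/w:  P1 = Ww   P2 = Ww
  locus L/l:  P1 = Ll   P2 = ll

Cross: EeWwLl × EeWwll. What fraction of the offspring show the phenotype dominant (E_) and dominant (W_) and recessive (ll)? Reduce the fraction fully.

EeWwLl gametes: EWL×1, EWl×1, EwL×1, Ewl×1, eWL×1, eWl×1, ewL×1, ewl×1
EeWwll gametes: EWl×2, Ewl×2, eWl×2, ewl×2
EeWwLl×EeWwll grid (8·8=64): EEWWLl=2 EEWWll=2 EEWwLl=4 EEWwll=4 EEwwLl=2 EEwwll=2 EeWWLl=4 EeWWll=4 EeWwLl=8 EeWwll=8 EewwLl=4 Eewwll=4 eeWWLl=2 eeWWll=2 eeWwLl=4 eeWwll=4 eewwLl=2 eewwll=2
E_ W_ ll hits 18/64; gcd=2; 18÷2/64÷2 = 9/32

P(E_ W_ ll) = 9/32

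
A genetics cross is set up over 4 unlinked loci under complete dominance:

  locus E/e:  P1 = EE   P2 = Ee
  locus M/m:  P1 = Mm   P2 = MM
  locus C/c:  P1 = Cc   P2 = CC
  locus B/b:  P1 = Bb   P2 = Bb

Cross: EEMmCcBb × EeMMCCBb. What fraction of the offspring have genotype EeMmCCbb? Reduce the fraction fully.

P(EeMmCCbb) = 1/32

EEMmCcBb gametes: EMCB×2, EMCb×2, EMcB×2, EMcb×2, EmCB×2, EmCb×2, EmcB×2, Emcb×2
EeMMCCBb gametes: EMCB×4, EMCb×4, eMCB×4, eMCb×4
EEMmCcBb×EeMMCCBb grid (16·16=256): EEMMCCBB=8 EEMMCCBb=16 EEMMCCbb=8 EEMMCcBB=8 EEMMCcBb=16 EEMMCcbb=8 EEMmCCBB=8 EEMmCCBb=16 EEMmCCbb=8 EEMmCcBB=8 EEMmCcBb=16 EEMmCcbb=8 EeMMCCBB=8 EeMMCCBb=16 EeMMCCbb=8 EeMMCcBB=8 EeMMCcBb=16 EeMMCcbb=8 EeMmCCBB=8 EeMmCCBb=16 EeMmCCbb=8 EeMmCcBB=8 EeMmCcBb=16 EeMmCcbb=8
EeMmCCbb hits 8/256; gcd=8; 8÷8/256÷8 = 1/32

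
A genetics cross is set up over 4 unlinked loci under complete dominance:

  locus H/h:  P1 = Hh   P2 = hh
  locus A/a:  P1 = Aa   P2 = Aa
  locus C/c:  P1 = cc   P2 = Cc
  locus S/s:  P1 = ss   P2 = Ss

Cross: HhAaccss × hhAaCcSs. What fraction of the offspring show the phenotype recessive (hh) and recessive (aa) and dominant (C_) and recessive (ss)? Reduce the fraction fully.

P(hh aa C_ ss) = 1/32

HhAaccss gametes: HAcs×4, Hacs×4, hAcs×4, hacs×4
hhAaCcSs gametes: hACS×2, hACs×2, hAcS×2, hAcs×2, haCS×2, haCs×2, hacS×2, hacs×2
HhAaccss×hhAaCcSs grid (16·16=256): HhAACcSs=8 HhAACcss=8 HhAAccSs=8 HhAAccss=8 HhAaCcSs=16 HhAaCcss=16 HhAaccSs=16 HhAaccss=16 HhaaCcSs=8 HhaaCcss=8 HhaaccSs=8 Hhaaccss=8 hhAACcSs=8 hhAACcss=8 hhAAccSs=8 hhAAccss=8 hhAaCcSs=16 hhAaCcss=16 hhAaccSs=16 hhAaccss=16 hhaaCcSs=8 hhaaCcss=8 hhaaccSs=8 hhaaccss=8
hh aa C_ ss hits 8/256; gcd=8; 8÷8/256÷8 = 1/32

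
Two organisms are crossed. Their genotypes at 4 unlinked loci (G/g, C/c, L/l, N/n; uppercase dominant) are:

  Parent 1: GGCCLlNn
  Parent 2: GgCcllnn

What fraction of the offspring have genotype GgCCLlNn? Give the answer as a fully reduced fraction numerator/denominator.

P(GgCCLlNn) = 1/16

GGCCLlNn gametes: GCLN×4, GCLn×4, GClN×4, GCln×4
GgCcllnn gametes: GCln×4, Gcln×4, gCln×4, gcln×4
GGCCLlNn×GgCcllnn grid (16·16=256): GGCCLlNn=16 GGCCLlnn=16 GGCCllNn=16 GGCCllnn=16 GGCcLlNn=16 GGCcLlnn=16 GGCcllNn=16 GGCcllnn=16 GgCCLlNn=16 GgCCLlnn=16 GgCCllNn=16 GgCCllnn=16 GgCcLlNn=16 GgCcLlnn=16 GgCcllNn=16 GgCcllnn=16
GgCCLlNn hits 16/256; gcd=16; 16÷16/256÷16 = 1/16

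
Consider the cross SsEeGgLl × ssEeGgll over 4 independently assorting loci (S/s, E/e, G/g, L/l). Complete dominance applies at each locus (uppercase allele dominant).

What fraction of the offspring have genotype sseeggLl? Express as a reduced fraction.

SsEeGgLl gametes: SEGL×1, SEGl×1, SEgL×1, SEgl×1, SeGL×1, SeGl×1, SegL×1, Segl×1, sEGL×1, sEGl×1, sEgL×1, sEgl×1, seGL×1, seGl×1, segL×1, segl×1
ssEeGgll gametes: sEGl×4, sEgl×4, seGl×4, segl×4
SsEeGgLl×ssEeGgll grid (16·16=256): SsEEGGLl=4 SsEEGGll=4 SsEEGgLl=8 SsEEGgll=8 SsEEggLl=4 SsEEggll=4 SsEeGGLl=8 SsEeGGll=8 SsEeGgLl=16 SsEeGgll=16 SsEeggLl=8 SsEeggll=8 SseeGGLl=4 SseeGGll=4 SseeGgLl=8 SseeGgll=8 SseeggLl=4 Sseeggll=4 ssEEGGLl=4 ssEEGGll=4 ssEEGgLl=8 ssEEGgll=8 ssEEggLl=4 ssEEggll=4 ssEeGGLl=8 ssEeGGll=8 ssEeGgLl=16 ssEeGgll=16 ssEeggLl=8 ssEeggll=8 sseeGGLl=4 sseeGGll=4 sseeGgLl=8 sseeGgll=8 sseeggLl=4 sseeggll=4
sseeggLl hits 4/256; gcd=4; 4÷4/256÷4 = 1/64

P(sseeggLl) = 1/64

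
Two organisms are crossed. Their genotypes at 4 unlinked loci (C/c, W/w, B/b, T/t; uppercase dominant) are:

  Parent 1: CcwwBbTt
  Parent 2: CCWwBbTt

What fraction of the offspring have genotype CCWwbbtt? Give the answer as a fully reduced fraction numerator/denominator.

P(CCWwbbtt) = 1/64

CcwwBbTt gametes: CwBT×2, CwBt×2, CwbT×2, Cwbt×2, cwBT×2, cwBt×2, cwbT×2, cwbt×2
CCWwBbTt gametes: CWBT×2, CWBt×2, CWbT×2, CWbt×2, CwBT×2, CwBt×2, CwbT×2, Cwbt×2
CcwwBbTt×CCWwBbTt grid (16·16=256): CCWwBBTT=4 CCWwBBTt=8 CCWwBBtt=4 CCWwBbTT=8 CCWwBbTt=16 CCWwBbtt=8 CCWwbbTT=4 CCWwbbTt=8 CCWwbbtt=4 CCwwBBTT=4 CCwwBBTt=8 CCwwBBtt=4 CCwwBbTT=8 CCwwBbTt=16 CCwwBbtt=8 CCwwbbTT=4 CCwwbbTt=8 CCwwbbtt=4 CcWwBBTT=4 CcWwBBTt=8 CcWwBBtt=4 CcWwBbTT=8 CcWwBbTt=16 CcWwBbtt=8 CcWwbbTT=4 CcWwbbTt=8 CcWwbbtt=4 CcwwBBTT=4 CcwwBBTt=8 CcwwBBtt=4 CcwwBbTT=8 CcwwBbTt=16 CcwwBbtt=8 CcwwbbTT=4 CcwwbbTt=8 Ccwwbbtt=4
CCWwbbtt hits 4/256; gcd=4; 4÷4/256÷4 = 1/64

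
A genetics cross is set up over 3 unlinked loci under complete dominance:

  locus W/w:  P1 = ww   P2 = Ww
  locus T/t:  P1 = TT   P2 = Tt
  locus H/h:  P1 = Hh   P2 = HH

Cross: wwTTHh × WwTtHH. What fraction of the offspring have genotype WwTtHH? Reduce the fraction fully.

wwTTHh gametes: wTH×4, wTh×4
WwTtHH gametes: WTH×2, WtH×2, wTH×2, wtH×2
wwTTHh×WwTtHH grid (8·8=64): WwTTHH=8 WwTTHh=8 WwTtHH=8 WwTtHh=8 wwTTHH=8 wwTTHh=8 wwTtHH=8 wwTtHh=8
WwTtHH hits 8/64; gcd=8; 8÷8/64÷8 = 1/8

P(WwTtHH) = 1/8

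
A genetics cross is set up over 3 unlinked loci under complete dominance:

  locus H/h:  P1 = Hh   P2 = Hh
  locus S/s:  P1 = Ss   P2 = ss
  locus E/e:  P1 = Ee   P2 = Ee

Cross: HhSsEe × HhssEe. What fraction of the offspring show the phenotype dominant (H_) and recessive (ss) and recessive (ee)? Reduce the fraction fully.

HhSsEe gametes: HSE×1, HSe×1, HsE×1, Hse×1, hSE×1, hSe×1, hsE×1, hse×1
HhssEe gametes: HsE×2, Hse×2, hsE×2, hse×2
HhSsEe×HhssEe grid (8·8=64): HHSsEE=2 HHSsEe=4 HHSsee=2 HHssEE=2 HHssEe=4 HHssee=2 HhSsEE=4 HhSsEe=8 HhSsee=4 HhssEE=4 HhssEe=8 Hhssee=4 hhSsEE=2 hhSsEe=4 hhSsee=2 hhssEE=2 hhssEe=4 hhssee=2
H_ ss ee hits 6/64; gcd=2; 6÷2/64÷2 = 3/32

P(H_ ss ee) = 3/32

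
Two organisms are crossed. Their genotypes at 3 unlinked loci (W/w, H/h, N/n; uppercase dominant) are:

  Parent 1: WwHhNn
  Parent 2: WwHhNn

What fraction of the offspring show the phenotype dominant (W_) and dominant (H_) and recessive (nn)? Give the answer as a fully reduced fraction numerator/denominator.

WwHhNn gametes: WHN×1, WHn×1, WhN×1, Whn×1, wHN×1, wHn×1, whN×1, whn×1
WwHhNn gametes: WHN×1, WHn×1, WhN×1, Whn×1, wHN×1, wHn×1, whN×1, whn×1
WwHhNn×WwHhNn grid (8·8=64): WWHHNN=1 WWHHNn=2 WWHHnn=1 WWHhNN=2 WWHhNn=4 WWHhnn=2 WWhhNN=1 WWhhNn=2 WWhhnn=1 WwHHNN=2 WwHHNn=4 WwHHnn=2 WwHhNN=4 WwHhNn=8 WwHhnn=4 WwhhNN=2 WwhhNn=4 Wwhhnn=2 wwHHNN=1 wwHHNn=2 wwHHnn=1 wwHhNN=2 wwHhNn=4 wwHhnn=2 wwhhNN=1 wwhhNn=2 wwhhnn=1
W_ H_ nn hits 9/64; gcd=1; 9÷1/64÷1 = 9/64

P(W_ H_ nn) = 9/64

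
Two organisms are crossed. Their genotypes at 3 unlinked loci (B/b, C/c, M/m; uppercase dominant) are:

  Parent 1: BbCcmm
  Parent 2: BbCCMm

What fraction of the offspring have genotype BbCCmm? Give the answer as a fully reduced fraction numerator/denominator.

P(BbCCmm) = 1/8

BbCcmm gametes: BCm×2, Bcm×2, bCm×2, bcm×2
BbCCMm gametes: BCM×2, BCm×2, bCM×2, bCm×2
BbCcmm×BbCCMm grid (8·8=64): BBCCMm=4 BBCCmm=4 BBCcMm=4 BBCcmm=4 BbCCMm=8 BbCCmm=8 BbCcMm=8 BbCcmm=8 bbCCMm=4 bbCCmm=4 bbCcMm=4 bbCcmm=4
BbCCmm hits 8/64; gcd=8; 8÷8/64÷8 = 1/8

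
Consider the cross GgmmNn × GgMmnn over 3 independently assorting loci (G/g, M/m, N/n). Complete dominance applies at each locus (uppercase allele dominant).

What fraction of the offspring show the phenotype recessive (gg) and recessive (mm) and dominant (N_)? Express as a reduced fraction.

P(gg mm N_) = 1/16

GgmmNn gametes: GmN×2, Gmn×2, gmN×2, gmn×2
GgMmnn gametes: GMn×2, Gmn×2, gMn×2, gmn×2
GgmmNn×GgMmnn grid (8·8=64): GGMmNn=4 GGMmnn=4 GGmmNn=4 GGmmnn=4 GgMmNn=8 GgMmnn=8 GgmmNn=8 Ggmmnn=8 ggMmNn=4 ggMmnn=4 ggmmNn=4 ggmmnn=4
gg mm N_ hits 4/64; gcd=4; 4÷4/64÷4 = 1/16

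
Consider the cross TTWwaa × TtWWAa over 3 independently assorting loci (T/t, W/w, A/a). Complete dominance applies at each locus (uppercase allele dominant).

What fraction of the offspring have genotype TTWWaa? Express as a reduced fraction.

P(TTWWaa) = 1/8

TTWwaa gametes: TWa×4, Twa×4
TtWWAa gametes: TWA×2, TWa×2, tWA×2, tWa×2
TTWwaa×TtWWAa grid (8·8=64): TTWWAa=8 TTWWaa=8 TTWwAa=8 TTWwaa=8 TtWWAa=8 TtWWaa=8 TtWwAa=8 TtWwaa=8
TTWWaa hits 8/64; gcd=8; 8÷8/64÷8 = 1/8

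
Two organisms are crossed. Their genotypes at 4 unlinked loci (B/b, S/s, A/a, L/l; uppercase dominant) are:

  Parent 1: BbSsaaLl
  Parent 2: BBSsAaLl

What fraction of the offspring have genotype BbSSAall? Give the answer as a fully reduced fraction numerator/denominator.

P(BbSSAall) = 1/64

BbSsaaLl gametes: BSaL×2, BSal×2, BsaL×2, Bsal×2, bSaL×2, bSal×2, bsaL×2, bsal×2
BBSsAaLl gametes: BSAL×2, BSAl×2, BSaL×2, BSal×2, BsAL×2, BsAl×2, BsaL×2, Bsal×2
BbSsaaLl×BBSsAaLl grid (16·16=256): BBSSAaLL=4 BBSSAaLl=8 BBSSAall=4 BBSSaaLL=4 BBSSaaLl=8 BBSSaall=4 BBSsAaLL=8 BBSsAaLl=16 BBSsAall=8 BBSsaaLL=8 BBSsaaLl=16 BBSsaall=8 BBssAaLL=4 BBssAaLl=8 BBssAall=4 BBssaaLL=4 BBssaaLl=8 BBssaall=4 BbSSAaLL=4 BbSSAaLl=8 BbSSAall=4 BbSSaaLL=4 BbSSaaLl=8 BbSSaall=4 BbSsAaLL=8 BbSsAaLl=16 BbSsAall=8 BbSsaaLL=8 BbSsaaLl=16 BbSsaall=8 BbssAaLL=4 BbssAaLl=8 BbssAall=4 BbssaaLL=4 BbssaaLl=8 Bbssaall=4
BbSSAall hits 4/256; gcd=4; 4÷4/256÷4 = 1/64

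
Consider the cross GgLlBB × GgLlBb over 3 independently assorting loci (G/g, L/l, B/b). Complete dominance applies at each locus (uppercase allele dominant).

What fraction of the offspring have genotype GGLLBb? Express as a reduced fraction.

GgLlBB gametes: GLB×2, GlB×2, gLB×2, glB×2
GgLlBb gametes: GLB×1, GLb×1, GlB×1, Glb×1, gLB×1, gLb×1, glB×1, glb×1
GgLlBB×GgLlBb grid (8·8=64): GGLLBB=2 GGLLBb=2 GGLlBB=4 GGLlBb=4 GGllBB=2 GGllBb=2 GgLLBB=4 GgLLBb=4 GgLlBB=8 GgLlBb=8 GgllBB=4 GgllBb=4 ggLLBB=2 ggLLBb=2 ggLlBB=4 ggLlBb=4 ggllBB=2 ggllBb=2
GGLLBb hits 2/64; gcd=2; 2÷2/64÷2 = 1/32

P(GGLLBb) = 1/32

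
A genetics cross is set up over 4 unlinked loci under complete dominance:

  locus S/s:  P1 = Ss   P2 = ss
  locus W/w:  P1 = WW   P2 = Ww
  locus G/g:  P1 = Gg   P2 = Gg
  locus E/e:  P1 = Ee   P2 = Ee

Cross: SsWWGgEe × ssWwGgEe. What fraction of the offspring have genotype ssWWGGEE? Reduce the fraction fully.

P(ssWWGGEE) = 1/64

SsWWGgEe gametes: SWGE×2, SWGe×2, SWgE×2, SWge×2, sWGE×2, sWGe×2, sWgE×2, sWge×2
ssWwGgEe gametes: sWGE×2, sWGe×2, sWgE×2, sWge×2, swGE×2, swGe×2, swgE×2, swge×2
SsWWGgEe×ssWwGgEe grid (16·16=256): SsWWGGEE=4 SsWWGGEe=8 SsWWGGee=4 SsWWGgEE=8 SsWWGgEe=16 SsWWGgee=8 SsWWggEE=4 SsWWggEe=8 SsWWggee=4 SsWwGGEE=4 SsWwGGEe=8 SsWwGGee=4 SsWwGgEE=8 SsWwGgEe=16 SsWwGgee=8 SsWwggEE=4 SsWwggEe=8 SsWwggee=4 ssWWGGEE=4 ssWWGGEe=8 ssWWGGee=4 ssWWGgEE=8 ssWWGgEe=16 ssWWGgee=8 ssWWggEE=4 ssWWggEe=8 ssWWggee=4 ssWwGGEE=4 ssWwGGEe=8 ssWwGGee=4 ssWwGgEE=8 ssWwGgEe=16 ssWwGgee=8 ssWwggEE=4 ssWwggEe=8 ssWwggee=4
ssWWGGEE hits 4/256; gcd=4; 4÷4/256÷4 = 1/64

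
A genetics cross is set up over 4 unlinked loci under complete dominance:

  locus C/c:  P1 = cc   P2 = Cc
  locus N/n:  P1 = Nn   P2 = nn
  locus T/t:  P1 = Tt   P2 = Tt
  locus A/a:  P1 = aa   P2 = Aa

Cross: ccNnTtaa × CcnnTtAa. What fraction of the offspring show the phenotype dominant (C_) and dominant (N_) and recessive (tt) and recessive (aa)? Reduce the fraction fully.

P(C_ N_ tt aa) = 1/32

ccNnTtaa gametes: cNTa×4, cNta×4, cnTa×4, cnta×4
CcnnTtAa gametes: CnTA×2, CnTa×2, CntA×2, Cnta×2, cnTA×2, cnTa×2, cntA×2, cnta×2
ccNnTtaa×CcnnTtAa grid (16·16=256): CcNnTTAa=8 CcNnTTaa=8 CcNnTtAa=16 CcNnTtaa=16 CcNnttAa=8 CcNnttaa=8 CcnnTTAa=8 CcnnTTaa=8 CcnnTtAa=16 CcnnTtaa=16 CcnnttAa=8 Ccnnttaa=8 ccNnTTAa=8 ccNnTTaa=8 ccNnTtAa=16 ccNnTtaa=16 ccNnttAa=8 ccNnttaa=8 ccnnTTAa=8 ccnnTTaa=8 ccnnTtAa=16 ccnnTtaa=16 ccnnttAa=8 ccnnttaa=8
C_ N_ tt aa hits 8/256; gcd=8; 8÷8/256÷8 = 1/32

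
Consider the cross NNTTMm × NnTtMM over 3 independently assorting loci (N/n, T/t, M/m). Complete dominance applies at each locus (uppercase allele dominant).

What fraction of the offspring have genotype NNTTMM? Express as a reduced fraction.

P(NNTTMM) = 1/8

NNTTMm gametes: NTM×4, NTm×4
NnTtMM gametes: NTM×2, NtM×2, nTM×2, ntM×2
NNTTMm×NnTtMM grid (8·8=64): NNTTMM=8 NNTTMm=8 NNTtMM=8 NNTtMm=8 NnTTMM=8 NnTTMm=8 NnTtMM=8 NnTtMm=8
NNTTMM hits 8/64; gcd=8; 8÷8/64÷8 = 1/8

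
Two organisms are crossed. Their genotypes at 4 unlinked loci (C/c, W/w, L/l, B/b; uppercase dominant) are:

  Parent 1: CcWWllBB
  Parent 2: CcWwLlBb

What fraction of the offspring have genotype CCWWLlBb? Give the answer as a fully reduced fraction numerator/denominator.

CcWWllBB gametes: CWlB×8, cWlB×8
CcWwLlBb gametes: CWLB×1, CWLb×1, CWlB×1, CWlb×1, CwLB×1, CwLb×1, CwlB×1, Cwlb×1, cWLB×1, cWLb×1, cWlB×1, cWlb×1, cwLB×1, cwLb×1, cwlB×1, cwlb×1
CcWWllBB×CcWwLlBb grid (16·16=256): CCWWLlBB=8 CCWWLlBb=8 CCWWllBB=8 CCWWllBb=8 CCWwLlBB=8 CCWwLlBb=8 CCWwllBB=8 CCWwllBb=8 CcWWLlBB=16 CcWWLlBb=16 CcWWllBB=16 CcWWllBb=16 CcWwLlBB=16 CcWwLlBb=16 CcWwllBB=16 CcWwllBb=16 ccWWLlBB=8 ccWWLlBb=8 ccWWllBB=8 ccWWllBb=8 ccWwLlBB=8 ccWwLlBb=8 ccWwllBB=8 ccWwllBb=8
CCWWLlBb hits 8/256; gcd=8; 8÷8/256÷8 = 1/32

P(CCWWLlBb) = 1/32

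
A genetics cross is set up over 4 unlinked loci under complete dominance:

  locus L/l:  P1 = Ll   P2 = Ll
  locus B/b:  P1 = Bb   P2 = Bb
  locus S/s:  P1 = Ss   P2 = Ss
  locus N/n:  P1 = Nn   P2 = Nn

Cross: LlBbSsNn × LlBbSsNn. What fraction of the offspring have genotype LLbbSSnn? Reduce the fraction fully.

P(LLbbSSnn) = 1/256

LlBbSsNn gametes: LBSN×1, LBSn×1, LBsN×1, LBsn×1, LbSN×1, LbSn×1, LbsN×1, Lbsn×1, lBSN×1, lBSn×1, lBsN×1, lBsn×1, lbSN×1, lbSn×1, lbsN×1, lbsn×1
LlBbSsNn gametes: LBSN×1, LBSn×1, LBsN×1, LBsn×1, LbSN×1, LbSn×1, LbsN×1, Lbsn×1, lBSN×1, lBSn×1, lBsN×1, lBsn×1, lbSN×1, lbSn×1, lbsN×1, lbsn×1
LlBbSsNn×LlBbSsNn grid (16·16=256): LLBBSSNN=1 LLBBSSNn=2 LLBBSSnn=1 LLBBSsNN=2 LLBBSsNn=4 LLBBSsnn=2 LLBBssNN=1 LLBBssNn=2 LLBBssnn=1 LLBbSSNN=2 LLBbSSNn=4 LLBbSSnn=2 LLBbSsNN=4 LLBbSsNn=8 LLBbSsnn=4 LLBbssNN=2 LLBbssNn=4 LLBbssnn=2 LLbbSSNN=1 LLbbSSNn=2 LLbbSSnn=1 LLbbSsNN=2 LLbbSsNn=4 LLbbSsnn=2 LLbbssNN=1 LLbbssNn=2 LLbbssnn=1 LlBBSSNN=2 LlBBSSNn=4 LlBBSSnn=2 LlBBSsNN=4 LlBBSsNn=8 LlBBSsnn=4 LlBBssNN=2 LlBBssNn=4 LlBBssnn=2 LlBbSSNN=4 LlBbSSNn=8 LlBbSSnn=4 LlBbSsNN=8 LlBbSsNn=16 LlBbSsnn=8 LlBbssNN=4 LlBbssNn=8 LlBbssnn=4 LlbbSSNN=2 LlbbSSNn=4 LlbbSSnn=2 LlbbSsNN=4 LlbbSsNn=8 LlbbSsnn=4 LlbbssNN=2 LlbbssNn=4 Llbbssnn=2 llBBSSNN=1 llBBSSNn=2 llBBSSnn=1 llBBSsNN=2 llBBSsNn=4 llBBSsnn=2 llBBssNN=1 llBBssNn=2 llBBssnn=1 llBbSSNN=2 llBbSSNn=4 llBbSSnn=2 llBbSsNN=4 llBbSsNn=8 llBbSsnn=4 llBbssNN=2 llBbssNn=4 llBbssnn=2 llbbSSNN=1 llbbSSNn=2 llbbSSnn=1 llbbSsNN=2 llbbSsNn=4 llbbSsnn=2 llbbssNN=1 llbbssNn=2 llbbssnn=1
LLbbSSnn hits 1/256; gcd=1; 1÷1/256÷1 = 1/256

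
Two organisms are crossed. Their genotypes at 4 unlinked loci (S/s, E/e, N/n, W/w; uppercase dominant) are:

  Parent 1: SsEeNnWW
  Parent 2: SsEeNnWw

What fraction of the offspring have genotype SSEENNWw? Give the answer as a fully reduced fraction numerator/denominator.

SsEeNnWW gametes: SENW×2, SEnW×2, SeNW×2, SenW×2, sENW×2, sEnW×2, seNW×2, senW×2
SsEeNnWw gametes: SENW×1, SENw×1, SEnW×1, SEnw×1, SeNW×1, SeNw×1, SenW×1, Senw×1, sENW×1, sENw×1, sEnW×1, sEnw×1, seNW×1, seNw×1, senW×1, senw×1
SsEeNnWW×SsEeNnWw grid (16·16=256): SSEENNWW=2 SSEENNWw=2 SSEENnWW=4 SSEENnWw=4 SSEEnnWW=2 SSEEnnWw=2 SSEeNNWW=4 SSEeNNWw=4 SSEeNnWW=8 SSEeNnWw=8 SSEennWW=4 SSEennWw=4 SSeeNNWW=2 SSeeNNWw=2 SSeeNnWW=4 SSeeNnWw=4 SSeennWW=2 SSeennWw=2 SsEENNWW=4 SsEENNWw=4 SsEENnWW=8 SsEENnWw=8 SsEEnnWW=4 SsEEnnWw=4 SsEeNNWW=8 SsEeNNWw=8 SsEeNnWW=16 SsEeNnWw=16 SsEennWW=8 SsEennWw=8 SseeNNWW=4 SseeNNWw=4 SseeNnWW=8 SseeNnWw=8 SseennWW=4 SseennWw=4 ssEENNWW=2 ssEENNWw=2 ssEENnWW=4 ssEENnWw=4 ssEEnnWW=2 ssEEnnWw=2 ssEeNNWW=4 ssEeNNWw=4 ssEeNnWW=8 ssEeNnWw=8 ssEennWW=4 ssEennWw=4 sseeNNWW=2 sseeNNWw=2 sseeNnWW=4 sseeNnWw=4 sseennWW=2 sseennWw=2
SSEENNWw hits 2/256; gcd=2; 2÷2/256÷2 = 1/128

P(SSEENNWw) = 1/128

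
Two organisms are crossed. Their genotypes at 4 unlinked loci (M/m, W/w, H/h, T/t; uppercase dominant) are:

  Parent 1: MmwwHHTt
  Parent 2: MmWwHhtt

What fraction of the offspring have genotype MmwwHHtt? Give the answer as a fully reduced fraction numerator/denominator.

P(MmwwHHtt) = 1/16

MmwwHHTt gametes: MwHT×4, MwHt×4, mwHT×4, mwHt×4
MmWwHhtt gametes: MWHt×2, MWht×2, MwHt×2, Mwht×2, mWHt×2, mWht×2, mwHt×2, mwht×2
MmwwHHTt×MmWwHhtt grid (16·16=256): MMWwHHTt=8 MMWwHHtt=8 MMWwHhTt=8 MMWwHhtt=8 MMwwHHTt=8 MMwwHHtt=8 MMwwHhTt=8 MMwwHhtt=8 MmWwHHTt=16 MmWwHHtt=16 MmWwHhTt=16 MmWwHhtt=16 MmwwHHTt=16 MmwwHHtt=16 MmwwHhTt=16 MmwwHhtt=16 mmWwHHTt=8 mmWwHHtt=8 mmWwHhTt=8 mmWwHhtt=8 mmwwHHTt=8 mmwwHHtt=8 mmwwHhTt=8 mmwwHhtt=8
MmwwHHtt hits 16/256; gcd=16; 16÷16/256÷16 = 1/16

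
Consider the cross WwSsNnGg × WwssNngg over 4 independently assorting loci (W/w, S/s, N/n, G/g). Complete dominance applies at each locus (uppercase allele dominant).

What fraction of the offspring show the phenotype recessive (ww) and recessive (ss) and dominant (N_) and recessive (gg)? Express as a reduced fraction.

WwSsNnGg gametes: WSNG×1, WSNg×1, WSnG×1, WSng×1, WsNG×1, WsNg×1, WsnG×1, Wsng×1, wSNG×1, wSNg×1, wSnG×1, wSng×1, wsNG×1, wsNg×1, wsnG×1, wsng×1
WwssNngg gametes: WsNg×4, Wsng×4, wsNg×4, wsng×4
WwSsNnGg×WwssNngg grid (16·16=256): WWSsNNGg=4 WWSsNNgg=4 WWSsNnGg=8 WWSsNngg=8 WWSsnnGg=4 WWSsnngg=4 WWssNNGg=4 WWssNNgg=4 WWssNnGg=8 WWssNngg=8 WWssnnGg=4 WWssnngg=4 WwSsNNGg=8 WwSsNNgg=8 WwSsNnGg=16 WwSsNngg=16 WwSsnnGg=8 WwSsnngg=8 WwssNNGg=8 WwssNNgg=8 WwssNnGg=16 WwssNngg=16 WwssnnGg=8 Wwssnngg=8 wwSsNNGg=4 wwSsNNgg=4 wwSsNnGg=8 wwSsNngg=8 wwSsnnGg=4 wwSsnngg=4 wwssNNGg=4 wwssNNgg=4 wwssNnGg=8 wwssNngg=8 wwssnnGg=4 wwssnngg=4
ww ss N_ gg hits 12/256; gcd=4; 12÷4/256÷4 = 3/64

P(ww ss N_ gg) = 3/64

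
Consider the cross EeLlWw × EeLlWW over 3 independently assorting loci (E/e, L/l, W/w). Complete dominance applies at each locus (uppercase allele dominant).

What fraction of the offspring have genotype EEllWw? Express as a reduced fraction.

EeLlWw gametes: ELW×1, ELw×1, ElW×1, Elw×1, eLW×1, eLw×1, elW×1, elw×1
EeLlWW gametes: ELW×2, ElW×2, eLW×2, elW×2
EeLlWw×EeLlWW grid (8·8=64): EELLWW=2 EELLWw=2 EELlWW=4 EELlWw=4 EEllWW=2 EEllWw=2 EeLLWW=4 EeLLWw=4 EeLlWW=8 EeLlWw=8 EellWW=4 EellWw=4 eeLLWW=2 eeLLWw=2 eeLlWW=4 eeLlWw=4 eellWW=2 eellWw=2
EEllWw hits 2/64; gcd=2; 2÷2/64÷2 = 1/32

P(EEllWw) = 1/32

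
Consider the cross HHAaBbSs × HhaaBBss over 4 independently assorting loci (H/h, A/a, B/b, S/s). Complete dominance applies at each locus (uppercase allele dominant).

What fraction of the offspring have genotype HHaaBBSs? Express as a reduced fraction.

P(HHaaBBSs) = 1/16

HHAaBbSs gametes: HABS×2, HABs×2, HAbS×2, HAbs×2, HaBS×2, HaBs×2, HabS×2, Habs×2
HhaaBBss gametes: HaBs×8, haBs×8
HHAaBbSs×HhaaBBss grid (16·16=256): HHAaBBSs=16 HHAaBBss=16 HHAaBbSs=16 HHAaBbss=16 HHaaBBSs=16 HHaaBBss=16 HHaaBbSs=16 HHaaBbss=16 HhAaBBSs=16 HhAaBBss=16 HhAaBbSs=16 HhAaBbss=16 HhaaBBSs=16 HhaaBBss=16 HhaaBbSs=16 HhaaBbss=16
HHaaBBSs hits 16/256; gcd=16; 16÷16/256÷16 = 1/16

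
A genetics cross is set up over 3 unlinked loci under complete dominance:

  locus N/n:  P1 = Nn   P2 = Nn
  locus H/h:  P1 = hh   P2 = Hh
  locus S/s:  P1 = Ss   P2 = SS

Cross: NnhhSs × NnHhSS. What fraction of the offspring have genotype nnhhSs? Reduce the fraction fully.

NnhhSs gametes: NhS×2, Nhs×2, nhS×2, nhs×2
NnHhSS gametes: NHS×2, NhS×2, nHS×2, nhS×2
NnhhSs×NnHhSS grid (8·8=64): NNHhSS=4 NNHhSs=4 NNhhSS=4 NNhhSs=4 NnHhSS=8 NnHhSs=8 NnhhSS=8 NnhhSs=8 nnHhSS=4 nnHhSs=4 nnhhSS=4 nnhhSs=4
nnhhSs hits 4/64; gcd=4; 4÷4/64÷4 = 1/16

P(nnhhSs) = 1/16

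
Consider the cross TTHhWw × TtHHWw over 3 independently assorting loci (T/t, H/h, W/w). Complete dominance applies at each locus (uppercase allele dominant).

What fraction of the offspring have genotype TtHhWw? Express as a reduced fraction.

TTHhWw gametes: THW×2, THw×2, ThW×2, Thw×2
TtHHWw gametes: THW×2, THw×2, tHW×2, tHw×2
TTHhWw×TtHHWw grid (8·8=64): TTHHWW=4 TTHHWw=8 TTHHww=4 TTHhWW=4 TTHhWw=8 TTHhww=4 TtHHWW=4 TtHHWw=8 TtHHww=4 TtHhWW=4 TtHhWw=8 TtHhww=4
TtHhWw hits 8/64; gcd=8; 8÷8/64÷8 = 1/8

P(TtHhWw) = 1/8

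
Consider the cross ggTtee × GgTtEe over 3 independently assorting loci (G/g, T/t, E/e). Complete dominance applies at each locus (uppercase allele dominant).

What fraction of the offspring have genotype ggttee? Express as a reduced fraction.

P(ggttee) = 1/16

ggTtee gametes: gTe×4, gte×4
GgTtEe gametes: GTE×1, GTe×1, GtE×1, Gte×1, gTE×1, gTe×1, gtE×1, gte×1
ggTtee×GgTtEe grid (8·8=64): GgTTEe=4 GgTTee=4 GgTtEe=8 GgTtee=8 GgttEe=4 Ggttee=4 ggTTEe=4 ggTTee=4 ggTtEe=8 ggTtee=8 ggttEe=4 ggttee=4
ggttee hits 4/64; gcd=4; 4÷4/64÷4 = 1/16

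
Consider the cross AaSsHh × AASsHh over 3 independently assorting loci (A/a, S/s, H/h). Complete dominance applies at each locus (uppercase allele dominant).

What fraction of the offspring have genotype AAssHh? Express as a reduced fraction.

AaSsHh gametes: ASH×1, ASh×1, AsH×1, Ash×1, aSH×1, aSh×1, asH×1, ash×1
AASsHh gametes: ASH×2, ASh×2, AsH×2, Ash×2
AaSsHh×AASsHh grid (8·8=64): AASSHH=2 AASSHh=4 AASShh=2 AASsHH=4 AASsHh=8 AASshh=4 AAssHH=2 AAssHh=4 AAsshh=2 AaSSHH=2 AaSSHh=4 AaSShh=2 AaSsHH=4 AaSsHh=8 AaSshh=4 AassHH=2 AassHh=4 Aasshh=2
AAssHh hits 4/64; gcd=4; 4÷4/64÷4 = 1/16

P(AAssHh) = 1/16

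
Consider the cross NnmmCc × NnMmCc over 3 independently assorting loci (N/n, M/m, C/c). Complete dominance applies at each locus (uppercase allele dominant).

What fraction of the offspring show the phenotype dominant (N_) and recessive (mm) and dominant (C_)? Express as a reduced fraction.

NnmmCc gametes: NmC×2, Nmc×2, nmC×2, nmc×2
NnMmCc gametes: NMC×1, NMc×1, NmC×1, Nmc×1, nMC×1, nMc×1, nmC×1, nmc×1
NnmmCc×NnMmCc grid (8·8=64): NNMmCC=2 NNMmCc=4 NNMmcc=2 NNmmCC=2 NNmmCc=4 NNmmcc=2 NnMmCC=4 NnMmCc=8 NnMmcc=4 NnmmCC=4 NnmmCc=8 Nnmmcc=4 nnMmCC=2 nnMmCc=4 nnMmcc=2 nnmmCC=2 nnmmCc=4 nnmmcc=2
N_ mm C_ hits 18/64; gcd=2; 18÷2/64÷2 = 9/32

P(N_ mm C_) = 9/32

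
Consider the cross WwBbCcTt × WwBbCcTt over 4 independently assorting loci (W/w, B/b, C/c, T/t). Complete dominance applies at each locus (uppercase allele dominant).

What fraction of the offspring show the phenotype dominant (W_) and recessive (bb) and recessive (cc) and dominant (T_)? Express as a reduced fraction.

WwBbCcTt gametes: WBCT×1, WBCt×1, WBcT×1, WBct×1, WbCT×1, WbCt×1, WbcT×1, Wbct×1, wBCT×1, wBCt×1, wBcT×1, wBct×1, wbCT×1, wbCt×1, wbcT×1, wbct×1
WwBbCcTt gametes: WBCT×1, WBCt×1, WBcT×1, WBct×1, WbCT×1, WbCt×1, WbcT×1, Wbct×1, wBCT×1, wBCt×1, wBcT×1, wBct×1, wbCT×1, wbCt×1, wbcT×1, wbct×1
WwBbCcTt×WwBbCcTt grid (16·16=256): WWBBCCTT=1 WWBBCCTt=2 WWBBCCtt=1 WWBBCcTT=2 WWBBCcTt=4 WWBBCctt=2 WWBBccTT=1 WWBBccTt=2 WWBBcctt=1 WWBbCCTT=2 WWBbCCTt=4 WWBbCCtt=2 WWBbCcTT=4 WWBbCcTt=8 WWBbCctt=4 WWBbccTT=2 WWBbccTt=4 WWBbcctt=2 WWbbCCTT=1 WWbbCCTt=2 WWbbCCtt=1 WWbbCcTT=2 WWbbCcTt=4 WWbbCctt=2 WWbbccTT=1 WWbbccTt=2 WWbbcctt=1 WwBBCCTT=2 WwBBCCTt=4 WwBBCCtt=2 WwBBCcTT=4 WwBBCcTt=8 WwBBCctt=4 WwBBccTT=2 WwBBccTt=4 WwBBcctt=2 WwBbCCTT=4 WwBbCCTt=8 WwBbCCtt=4 WwBbCcTT=8 WwBbCcTt=16 WwBbCctt=8 WwBbccTT=4 WwBbccTt=8 WwBbcctt=4 WwbbCCTT=2 WwbbCCTt=4 WwbbCCtt=2 WwbbCcTT=4 WwbbCcTt=8 WwbbCctt=4 WwbbccTT=2 WwbbccTt=4 Wwbbcctt=2 wwBBCCTT=1 wwBBCCTt=2 wwBBCCtt=1 wwBBCcTT=2 wwBBCcTt=4 wwBBCctt=2 wwBBccTT=1 wwBBccTt=2 wwBBcctt=1 wwBbCCTT=2 wwBbCCTt=4 wwBbCCtt=2 wwBbCcTT=4 wwBbCcTt=8 wwBbCctt=4 wwBbccTT=2 wwBbccTt=4 wwBbcctt=2 wwbbCCTT=1 wwbbCCTt=2 wwbbCCtt=1 wwbbCcTT=2 wwbbCcTt=4 wwbbCctt=2 wwbbccTT=1 wwbbccTt=2 wwbbcctt=1
W_ bb cc T_ hits 9/256; gcd=1; 9÷1/256÷1 = 9/256

P(W_ bb cc T_) = 9/256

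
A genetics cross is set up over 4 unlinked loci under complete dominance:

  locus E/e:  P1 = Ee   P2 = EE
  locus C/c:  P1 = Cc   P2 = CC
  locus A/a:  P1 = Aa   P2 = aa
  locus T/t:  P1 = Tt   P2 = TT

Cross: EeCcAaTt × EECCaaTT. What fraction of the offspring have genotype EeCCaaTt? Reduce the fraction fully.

EeCcAaTt gametes: ECAT×1, ECAt×1, ECaT×1, ECat×1, EcAT×1, EcAt×1, EcaT×1, Ecat×1, eCAT×1, eCAt×1, eCaT×1, eCat×1, ecAT×1, ecAt×1, ecaT×1, ecat×1
EECCaaTT gametes: ECaT×16
EeCcAaTt×EECCaaTT grid (16·16=256): EECCAaTT=16 EECCAaTt=16 EECCaaTT=16 EECCaaTt=16 EECcAaTT=16 EECcAaTt=16 EECcaaTT=16 EECcaaTt=16 EeCCAaTT=16 EeCCAaTt=16 EeCCaaTT=16 EeCCaaTt=16 EeCcAaTT=16 EeCcAaTt=16 EeCcaaTT=16 EeCcaaTt=16
EeCCaaTt hits 16/256; gcd=16; 16÷16/256÷16 = 1/16

P(EeCCaaTt) = 1/16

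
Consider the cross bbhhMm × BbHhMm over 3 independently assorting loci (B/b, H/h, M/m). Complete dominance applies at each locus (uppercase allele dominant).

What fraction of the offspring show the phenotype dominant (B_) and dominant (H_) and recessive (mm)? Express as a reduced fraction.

P(B_ H_ mm) = 1/16

bbhhMm gametes: bhM×4, bhm×4
BbHhMm gametes: BHM×1, BHm×1, BhM×1, Bhm×1, bHM×1, bHm×1, bhM×1, bhm×1
bbhhMm×BbHhMm grid (8·8=64): BbHhMM=4 BbHhMm=8 BbHhmm=4 BbhhMM=4 BbhhMm=8 Bbhhmm=4 bbHhMM=4 bbHhMm=8 bbHhmm=4 bbhhMM=4 bbhhMm=8 bbhhmm=4
B_ H_ mm hits 4/64; gcd=4; 4÷4/64÷4 = 1/16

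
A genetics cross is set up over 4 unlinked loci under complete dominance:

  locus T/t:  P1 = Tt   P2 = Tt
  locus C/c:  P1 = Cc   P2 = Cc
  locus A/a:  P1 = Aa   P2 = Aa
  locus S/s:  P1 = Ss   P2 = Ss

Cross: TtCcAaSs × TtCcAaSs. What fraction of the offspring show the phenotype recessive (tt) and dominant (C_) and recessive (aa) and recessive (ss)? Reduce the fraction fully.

P(tt C_ aa ss) = 3/256

TtCcAaSs gametes: TCAS×1, TCAs×1, TCaS×1, TCas×1, TcAS×1, TcAs×1, TcaS×1, Tcas×1, tCAS×1, tCAs×1, tCaS×1, tCas×1, tcAS×1, tcAs×1, tcaS×1, tcas×1
TtCcAaSs gametes: TCAS×1, TCAs×1, TCaS×1, TCas×1, TcAS×1, TcAs×1, TcaS×1, Tcas×1, tCAS×1, tCAs×1, tCaS×1, tCas×1, tcAS×1, tcAs×1, tcaS×1, tcas×1
TtCcAaSs×TtCcAaSs grid (16·16=256): TTCCAASS=1 TTCCAASs=2 TTCCAAss=1 TTCCAaSS=2 TTCCAaSs=4 TTCCAass=2 TTCCaaSS=1 TTCCaaSs=2 TTCCaass=1 TTCcAASS=2 TTCcAASs=4 TTCcAAss=2 TTCcAaSS=4 TTCcAaSs=8 TTCcAass=4 TTCcaaSS=2 TTCcaaSs=4 TTCcaass=2 TTccAASS=1 TTccAASs=2 TTccAAss=1 TTccAaSS=2 TTccAaSs=4 TTccAass=2 TTccaaSS=1 TTccaaSs=2 TTccaass=1 TtCCAASS=2 TtCCAASs=4 TtCCAAss=2 TtCCAaSS=4 TtCCAaSs=8 TtCCAass=4 TtCCaaSS=2 TtCCaaSs=4 TtCCaass=2 TtCcAASS=4 TtCcAASs=8 TtCcAAss=4 TtCcAaSS=8 TtCcAaSs=16 TtCcAass=8 TtCcaaSS=4 TtCcaaSs=8 TtCcaass=4 TtccAASS=2 TtccAASs=4 TtccAAss=2 TtccAaSS=4 TtccAaSs=8 TtccAass=4 TtccaaSS=2 TtccaaSs=4 Ttccaass=2 ttCCAASS=1 ttCCAASs=2 ttCCAAss=1 ttCCAaSS=2 ttCCAaSs=4 ttCCAass=2 ttCCaaSS=1 ttCCaaSs=2 ttCCaass=1 ttCcAASS=2 ttCcAASs=4 ttCcAAss=2 ttCcAaSS=4 ttCcAaSs=8 ttCcAass=4 ttCcaaSS=2 ttCcaaSs=4 ttCcaass=2 ttccAASS=1 ttccAASs=2 ttccAAss=1 ttccAaSS=2 ttccAaSs=4 ttccAass=2 ttccaaSS=1 ttccaaSs=2 ttccaass=1
tt C_ aa ss hits 3/256; gcd=1; 3÷1/256÷1 = 3/256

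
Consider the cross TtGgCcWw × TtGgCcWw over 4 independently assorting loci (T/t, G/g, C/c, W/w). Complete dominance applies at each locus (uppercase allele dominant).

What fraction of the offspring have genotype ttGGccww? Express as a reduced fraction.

P(ttGGccww) = 1/256

TtGgCcWw gametes: TGCW×1, TGCw×1, TGcW×1, TGcw×1, TgCW×1, TgCw×1, TgcW×1, Tgcw×1, tGCW×1, tGCw×1, tGcW×1, tGcw×1, tgCW×1, tgCw×1, tgcW×1, tgcw×1
TtGgCcWw gametes: TGCW×1, TGCw×1, TGcW×1, TGcw×1, TgCW×1, TgCw×1, TgcW×1, Tgcw×1, tGCW×1, tGCw×1, tGcW×1, tGcw×1, tgCW×1, tgCw×1, tgcW×1, tgcw×1
TtGgCcWw×TtGgCcWw grid (16·16=256): TTGGCCWW=1 TTGGCCWw=2 TTGGCCww=1 TTGGCcWW=2 TTGGCcWw=4 TTGGCcww=2 TTGGccWW=1 TTGGccWw=2 TTGGccww=1 TTGgCCWW=2 TTGgCCWw=4 TTGgCCww=2 TTGgCcWW=4 TTGgCcWw=8 TTGgCcww=4 TTGgccWW=2 TTGgccWw=4 TTGgccww=2 TTggCCWW=1 TTggCCWw=2 TTggCCww=1 TTggCcWW=2 TTggCcWw=4 TTggCcww=2 TTggccWW=1 TTggccWw=2 TTggccww=1 TtGGCCWW=2 TtGGCCWw=4 TtGGCCww=2 TtGGCcWW=4 TtGGCcWw=8 TtGGCcww=4 TtGGccWW=2 TtGGccWw=4 TtGGccww=2 TtGgCCWW=4 TtGgCCWw=8 TtGgCCww=4 TtGgCcWW=8 TtGgCcWw=16 TtGgCcww=8 TtGgccWW=4 TtGgccWw=8 TtGgccww=4 TtggCCWW=2 TtggCCWw=4 TtggCCww=2 TtggCcWW=4 TtggCcWw=8 TtggCcww=4 TtggccWW=2 TtggccWw=4 Ttggccww=2 ttGGCCWW=1 ttGGCCWw=2 ttGGCCww=1 ttGGCcWW=2 ttGGCcWw=4 ttGGCcww=2 ttGGccWW=1 ttGGccWw=2 ttGGccww=1 ttGgCCWW=2 ttGgCCWw=4 ttGgCCww=2 ttGgCcWW=4 ttGgCcWw=8 ttGgCcww=4 ttGgccWW=2 ttGgccWw=4 ttGgccww=2 ttggCCWW=1 ttggCCWw=2 ttggCCww=1 ttggCcWW=2 ttggCcWw=4 ttggCcww=2 ttggccWW=1 ttggccWw=2 ttggccww=1
ttGGccww hits 1/256; gcd=1; 1÷1/256÷1 = 1/256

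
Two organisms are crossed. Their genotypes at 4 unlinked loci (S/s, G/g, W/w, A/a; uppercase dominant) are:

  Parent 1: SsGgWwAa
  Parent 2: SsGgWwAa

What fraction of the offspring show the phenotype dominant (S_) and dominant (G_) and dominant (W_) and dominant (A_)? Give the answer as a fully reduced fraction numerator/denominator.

SsGgWwAa gametes: SGWA×1, SGWa×1, SGwA×1, SGwa×1, SgWA×1, SgWa×1, SgwA×1, Sgwa×1, sGWA×1, sGWa×1, sGwA×1, sGwa×1, sgWA×1, sgWa×1, sgwA×1, sgwa×1
SsGgWwAa gametes: SGWA×1, SGWa×1, SGwA×1, SGwa×1, SgWA×1, SgWa×1, SgwA×1, Sgwa×1, sGWA×1, sGWa×1, sGwA×1, sGwa×1, sgWA×1, sgWa×1, sgwA×1, sgwa×1
SsGgWwAa×SsGgWwAa grid (16·16=256): SSGGWWAA=1 SSGGWWAa=2 SSGGWWaa=1 SSGGWwAA=2 SSGGWwAa=4 SSGGWwaa=2 SSGGwwAA=1 SSGGwwAa=2 SSGGwwaa=1 SSGgWWAA=2 SSGgWWAa=4 SSGgWWaa=2 SSGgWwAA=4 SSGgWwAa=8 SSGgWwaa=4 SSGgwwAA=2 SSGgwwAa=4 SSGgwwaa=2 SSggWWAA=1 SSggWWAa=2 SSggWWaa=1 SSggWwAA=2 SSggWwAa=4 SSggWwaa=2 SSggwwAA=1 SSggwwAa=2 SSggwwaa=1 SsGGWWAA=2 SsGGWWAa=4 SsGGWWaa=2 SsGGWwAA=4 SsGGWwAa=8 SsGGWwaa=4 SsGGwwAA=2 SsGGwwAa=4 SsGGwwaa=2 SsGgWWAA=4 SsGgWWAa=8 SsGgWWaa=4 SsGgWwAA=8 SsGgWwAa=16 SsGgWwaa=8 SsGgwwAA=4 SsGgwwAa=8 SsGgwwaa=4 SsggWWAA=2 SsggWWAa=4 SsggWWaa=2 SsggWwAA=4 SsggWwAa=8 SsggWwaa=4 SsggwwAA=2 SsggwwAa=4 Ssggwwaa=2 ssGGWWAA=1 ssGGWWAa=2 ssGGWWaa=1 ssGGWwAA=2 ssGGWwAa=4 ssGGWwaa=2 ssGGwwAA=1 ssGGwwAa=2 ssGGwwaa=1 ssGgWWAA=2 ssGgWWAa=4 ssGgWWaa=2 ssGgWwAA=4 ssGgWwAa=8 ssGgWwaa=4 ssGgwwAA=2 ssGgwwAa=4 ssGgwwaa=2 ssggWWAA=1 ssggWWAa=2 ssggWWaa=1 ssggWwAA=2 ssggWwAa=4 ssggWwaa=2 ssggwwAA=1 ssggwwAa=2 ssggwwaa=1
S_ G_ W_ A_ hits 81/256; gcd=1; 81÷1/256÷1 = 81/256

P(S_ G_ W_ A_) = 81/256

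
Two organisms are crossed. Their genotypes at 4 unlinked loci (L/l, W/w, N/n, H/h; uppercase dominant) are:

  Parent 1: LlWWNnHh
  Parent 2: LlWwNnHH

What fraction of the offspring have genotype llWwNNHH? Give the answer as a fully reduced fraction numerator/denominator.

LlWWNnHh gametes: LWNH×2, LWNh×2, LWnH×2, LWnh×2, lWNH×2, lWNh×2, lWnH×2, lWnh×2
LlWwNnHH gametes: LWNH×2, LWnH×2, LwNH×2, LwnH×2, lWNH×2, lWnH×2, lwNH×2, lwnH×2
LlWWNnHh×LlWwNnHH grid (16·16=256): LLWWNNHH=4 LLWWNNHh=4 LLWWNnHH=8 LLWWNnHh=8 LLWWnnHH=4 LLWWnnHh=4 LLWwNNHH=4 LLWwNNHh=4 LLWwNnHH=8 LLWwNnHh=8 LLWwnnHH=4 LLWwnnHh=4 LlWWNNHH=8 LlWWNNHh=8 LlWWNnHH=16 LlWWNnHh=16 LlWWnnHH=8 LlWWnnHh=8 LlWwNNHH=8 LlWwNNHh=8 LlWwNnHH=16 LlWwNnHh=16 LlWwnnHH=8 LlWwnnHh=8 llWWNNHH=4 llWWNNHh=4 llWWNnHH=8 llWWNnHh=8 llWWnnHH=4 llWWnnHh=4 llWwNNHH=4 llWwNNHh=4 llWwNnHH=8 llWwNnHh=8 llWwnnHH=4 llWwnnHh=4
llWwNNHH hits 4/256; gcd=4; 4÷4/256÷4 = 1/64

P(llWwNNHH) = 1/64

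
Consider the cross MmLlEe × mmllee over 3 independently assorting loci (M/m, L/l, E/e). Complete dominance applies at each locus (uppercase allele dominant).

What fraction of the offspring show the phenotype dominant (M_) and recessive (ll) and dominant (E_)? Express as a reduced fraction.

MmLlEe gametes: MLE×1, MLe×1, MlE×1, Mle×1, mLE×1, mLe×1, mlE×1, mle×1
mmllee gametes: mle×8
MmLlEe×mmllee grid (8·8=64): MmLlEe=8 MmLlee=8 MmllEe=8 Mmllee=8 mmLlEe=8 mmLlee=8 mmllEe=8 mmllee=8
M_ ll E_ hits 8/64; gcd=8; 8÷8/64÷8 = 1/8

P(M_ ll E_) = 1/8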